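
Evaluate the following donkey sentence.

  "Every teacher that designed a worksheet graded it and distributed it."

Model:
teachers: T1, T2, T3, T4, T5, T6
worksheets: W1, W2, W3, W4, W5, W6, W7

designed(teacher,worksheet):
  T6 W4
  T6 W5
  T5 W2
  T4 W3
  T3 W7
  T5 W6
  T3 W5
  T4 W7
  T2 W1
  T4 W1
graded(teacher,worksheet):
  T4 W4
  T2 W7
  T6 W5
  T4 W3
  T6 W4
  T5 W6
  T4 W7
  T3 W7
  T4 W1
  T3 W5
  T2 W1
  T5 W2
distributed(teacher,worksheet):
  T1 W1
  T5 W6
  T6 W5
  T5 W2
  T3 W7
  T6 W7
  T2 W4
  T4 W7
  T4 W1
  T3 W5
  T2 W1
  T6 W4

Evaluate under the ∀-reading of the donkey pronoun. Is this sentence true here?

False

"it" takes "a worksheet" as antecedent — a donkey pronoun bound across the clause boundary.
Strong reading: for every (t,w) with designed(t,w), graded(t,w) ∧ distributed(t,w).
Restrictor pairs: (T2,W1) ✓  (T3,W5) ✓  (T3,W7) ✓  (T4,W1) ✓  (T4,W3) ✗  (T4,W7) ✓  (T5,W2) ✓  (T5,W6) ✓  (T6,W4) ✓  (T6,W5) ✓
Counterexample: (T4,W3) is in designed but fails the scope.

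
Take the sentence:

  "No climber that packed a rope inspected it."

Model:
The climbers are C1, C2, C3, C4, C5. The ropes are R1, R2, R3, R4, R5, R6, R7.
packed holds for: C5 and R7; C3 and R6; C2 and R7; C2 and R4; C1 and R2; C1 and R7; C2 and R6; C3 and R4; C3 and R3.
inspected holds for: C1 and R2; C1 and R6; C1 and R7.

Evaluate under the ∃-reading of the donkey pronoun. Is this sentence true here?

False

"it" takes "a rope" as antecedent — a donkey pronoun bound across the clause boundary.
Truth condition: for no (c,r) with packed(c,r) does inspected(c,r) hold.
Restrictor pairs — does the scope hold? (C1,R2):holds  (C1,R7):holds  (C2,R4):fails  (C2,R6):fails  (C2,R7):fails  (C3,R3):fails  (C3,R4):fails  (C3,R6):fails  (C5,R7):fails
Scope holds for 2 pair(s), so the sentence is false.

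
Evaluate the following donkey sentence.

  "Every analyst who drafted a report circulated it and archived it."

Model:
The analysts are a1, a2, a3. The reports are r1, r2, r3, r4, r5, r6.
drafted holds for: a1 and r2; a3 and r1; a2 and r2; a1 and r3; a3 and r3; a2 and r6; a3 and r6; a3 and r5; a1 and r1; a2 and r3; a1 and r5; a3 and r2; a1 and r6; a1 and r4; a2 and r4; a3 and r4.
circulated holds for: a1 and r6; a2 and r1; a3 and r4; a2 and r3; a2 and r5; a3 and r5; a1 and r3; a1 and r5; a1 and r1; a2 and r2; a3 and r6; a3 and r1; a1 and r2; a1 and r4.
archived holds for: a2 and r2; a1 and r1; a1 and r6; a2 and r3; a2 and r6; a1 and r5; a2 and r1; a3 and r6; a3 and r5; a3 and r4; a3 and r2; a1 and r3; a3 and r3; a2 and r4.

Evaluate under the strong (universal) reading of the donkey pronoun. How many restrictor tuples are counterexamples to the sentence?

"it" takes "a report" as antecedent — a donkey pronoun bound across the clause boundary.
Strong reading: for every (a,r) with drafted(a,r), circulated(a,r) ∧ archived(a,r).
Restrictor pairs: (a1,r1) ✓  (a1,r2) ✗  (a1,r3) ✓  (a1,r4) ✗  (a1,r5) ✓  (a1,r6) ✓  (a2,r2) ✓  (a2,r3) ✓  (a2,r4) ✗  (a2,r6) ✗  (a3,r1) ✗  (a3,r2) ✗  (a3,r3) ✗  (a3,r4) ✓  (a3,r5) ✓  (a3,r6) ✓
Counterexamples (restrictor pairs failing the scope): 7.

7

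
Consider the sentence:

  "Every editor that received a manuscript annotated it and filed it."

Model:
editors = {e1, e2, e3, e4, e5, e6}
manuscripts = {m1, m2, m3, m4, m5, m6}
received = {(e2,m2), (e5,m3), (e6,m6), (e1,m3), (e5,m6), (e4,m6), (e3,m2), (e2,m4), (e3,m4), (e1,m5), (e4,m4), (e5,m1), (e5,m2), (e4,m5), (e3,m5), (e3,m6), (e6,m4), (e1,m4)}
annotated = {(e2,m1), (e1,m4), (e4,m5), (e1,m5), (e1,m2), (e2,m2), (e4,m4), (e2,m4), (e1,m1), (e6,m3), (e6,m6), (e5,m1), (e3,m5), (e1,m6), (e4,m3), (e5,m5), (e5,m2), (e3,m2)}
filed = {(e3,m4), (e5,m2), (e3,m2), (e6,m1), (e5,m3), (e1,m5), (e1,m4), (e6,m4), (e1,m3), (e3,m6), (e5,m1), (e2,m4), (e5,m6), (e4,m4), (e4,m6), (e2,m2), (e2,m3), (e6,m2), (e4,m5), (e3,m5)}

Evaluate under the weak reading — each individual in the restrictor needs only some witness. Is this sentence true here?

"it" takes "a manuscript" as antecedent — a donkey pronoun bound across the clause boundary.
Weak reading: every editor e with some received-manuscript has at least one received-manuscript m such that annotated(e,m) ∧ filed(e,m).
Per editor: e1:✓  e2:✓  e3:✓  e4:✓  e5:✓  e6:✗
e6 has no witness among its received-manuscripts.

False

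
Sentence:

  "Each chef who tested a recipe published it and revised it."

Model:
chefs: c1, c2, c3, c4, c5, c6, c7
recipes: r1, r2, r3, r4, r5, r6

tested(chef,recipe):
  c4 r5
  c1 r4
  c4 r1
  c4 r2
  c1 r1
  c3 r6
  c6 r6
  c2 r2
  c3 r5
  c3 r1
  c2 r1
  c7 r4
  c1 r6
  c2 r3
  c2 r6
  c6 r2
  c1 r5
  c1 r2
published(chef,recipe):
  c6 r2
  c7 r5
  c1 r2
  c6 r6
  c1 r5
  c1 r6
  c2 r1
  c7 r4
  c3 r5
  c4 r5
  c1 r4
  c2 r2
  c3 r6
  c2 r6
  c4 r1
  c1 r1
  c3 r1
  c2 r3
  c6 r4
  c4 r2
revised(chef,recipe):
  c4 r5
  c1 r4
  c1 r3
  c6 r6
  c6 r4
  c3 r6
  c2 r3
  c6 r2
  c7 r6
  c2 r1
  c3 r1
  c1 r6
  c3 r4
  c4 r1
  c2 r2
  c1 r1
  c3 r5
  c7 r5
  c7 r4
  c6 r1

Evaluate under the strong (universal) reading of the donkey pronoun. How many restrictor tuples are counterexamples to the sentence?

"it" takes "a recipe" as antecedent — a donkey pronoun bound across the clause boundary.
Strong reading: for every (c,r) with tested(c,r), published(c,r) ∧ revised(c,r).
Restrictor pairs: (c1,r1) ✓  (c1,r2) ✗  (c1,r4) ✓  (c1,r5) ✗  (c1,r6) ✓  (c2,r1) ✓  (c2,r2) ✓  (c2,r3) ✓  (c2,r6) ✗  (c3,r1) ✓  (c3,r5) ✓  (c3,r6) ✓  (c4,r1) ✓  (c4,r2) ✗  (c4,r5) ✓  (c6,r2) ✓  (c6,r6) ✓  (c7,r4) ✓
Counterexamples (restrictor pairs failing the scope): 4.

4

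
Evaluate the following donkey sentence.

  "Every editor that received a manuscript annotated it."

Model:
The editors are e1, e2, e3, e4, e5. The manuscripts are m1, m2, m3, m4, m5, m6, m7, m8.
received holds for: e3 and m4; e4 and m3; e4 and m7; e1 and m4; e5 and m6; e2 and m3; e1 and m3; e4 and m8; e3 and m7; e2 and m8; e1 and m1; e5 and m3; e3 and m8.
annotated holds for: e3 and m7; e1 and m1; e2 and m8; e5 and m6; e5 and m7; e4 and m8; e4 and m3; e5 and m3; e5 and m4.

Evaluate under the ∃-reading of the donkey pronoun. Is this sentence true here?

True

"it" takes "a manuscript" as antecedent — a donkey pronoun bound across the clause boundary.
Weak reading: every editor e with some received-manuscript has at least one received-manuscript m such that annotated(e,m).
Per editor: e1:✓  e2:✓  e3:✓  e4:✓  e5:✓
Every editor in the restrictor has a witness.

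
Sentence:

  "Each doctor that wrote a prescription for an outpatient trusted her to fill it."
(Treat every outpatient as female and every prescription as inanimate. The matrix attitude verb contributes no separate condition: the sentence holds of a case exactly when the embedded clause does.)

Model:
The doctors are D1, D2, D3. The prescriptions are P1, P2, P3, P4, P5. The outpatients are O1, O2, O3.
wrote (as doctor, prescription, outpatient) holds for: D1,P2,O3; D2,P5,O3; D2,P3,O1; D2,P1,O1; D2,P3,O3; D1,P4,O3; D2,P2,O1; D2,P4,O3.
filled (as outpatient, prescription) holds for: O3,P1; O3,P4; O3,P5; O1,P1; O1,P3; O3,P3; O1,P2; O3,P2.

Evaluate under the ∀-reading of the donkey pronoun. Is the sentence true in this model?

True

"her" takes "an outpatient" as antecedent and "it" takes "a prescription"; both are donkey pronouns co-varying with the restrictor.
Strong reading: for every (d,p,o) with wrote(d,p,o), filled(o,p).
Restrictor triples: (D1,P2,O3)→filled(O3,P2) ✓  (D1,P4,O3)→filled(O3,P4) ✓  (D2,P1,O1)→filled(O1,P1) ✓  (D2,P2,O1)→filled(O1,P2) ✓  (D2,P3,O1)→filled(O1,P3) ✓  (D2,P3,O3)→filled(O3,P3) ✓  (D2,P4,O3)→filled(O3,P4) ✓  (D2,P5,O3)→filled(O3,P5) ✓
Every restrictor triple satisfies the scope.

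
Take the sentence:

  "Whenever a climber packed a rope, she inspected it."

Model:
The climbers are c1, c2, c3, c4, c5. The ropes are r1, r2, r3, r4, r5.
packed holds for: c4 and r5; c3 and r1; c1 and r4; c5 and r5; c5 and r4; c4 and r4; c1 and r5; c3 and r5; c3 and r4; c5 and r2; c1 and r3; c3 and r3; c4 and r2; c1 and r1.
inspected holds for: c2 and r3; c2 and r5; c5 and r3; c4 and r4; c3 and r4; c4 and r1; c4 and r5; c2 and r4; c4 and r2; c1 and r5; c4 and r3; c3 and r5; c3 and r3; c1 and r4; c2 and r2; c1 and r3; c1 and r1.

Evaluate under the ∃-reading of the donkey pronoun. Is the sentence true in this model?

False

"it" takes "a rope" as antecedent — a donkey pronoun bound across the clause boundary.
Weak reading: every climber c with some packed-rope has at least one packed-rope r such that inspected(c,r).
Per climber: c1:✓  c3:✓  c4:✓  c5:✗
c5 has no witness among its packed-ropes.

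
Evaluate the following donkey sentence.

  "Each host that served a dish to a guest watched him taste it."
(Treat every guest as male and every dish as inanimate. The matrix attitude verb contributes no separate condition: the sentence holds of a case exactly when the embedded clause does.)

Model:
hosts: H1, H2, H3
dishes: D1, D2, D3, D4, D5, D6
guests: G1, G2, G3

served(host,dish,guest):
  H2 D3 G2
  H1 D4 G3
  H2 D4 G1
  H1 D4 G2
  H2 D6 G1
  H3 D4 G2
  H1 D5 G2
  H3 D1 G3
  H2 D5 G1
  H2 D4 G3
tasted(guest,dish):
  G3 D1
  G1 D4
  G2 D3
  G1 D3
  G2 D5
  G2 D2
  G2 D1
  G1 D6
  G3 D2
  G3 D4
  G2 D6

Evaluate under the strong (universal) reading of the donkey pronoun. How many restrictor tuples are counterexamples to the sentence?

3

"him" takes "a guest" as antecedent and "it" takes "a dish"; both are donkey pronouns co-varying with the restrictor.
Strong reading: for every (h,d,g) with served(h,d,g), tasted(g,d).
Restrictor triples: (H1,D4,G2)→tasted(G2,D4) ✗  (H1,D4,G3)→tasted(G3,D4) ✓  (H1,D5,G2)→tasted(G2,D5) ✓  (H2,D3,G2)→tasted(G2,D3) ✓  (H2,D4,G1)→tasted(G1,D4) ✓  (H2,D4,G3)→tasted(G3,D4) ✓  (H2,D5,G1)→tasted(G1,D5) ✗  (H2,D6,G1)→tasted(G1,D6) ✓  (H3,D1,G3)→tasted(G3,D1) ✓  (H3,D4,G2)→tasted(G2,D4) ✗
Counterexamples (restrictor triples failing the scope): 3.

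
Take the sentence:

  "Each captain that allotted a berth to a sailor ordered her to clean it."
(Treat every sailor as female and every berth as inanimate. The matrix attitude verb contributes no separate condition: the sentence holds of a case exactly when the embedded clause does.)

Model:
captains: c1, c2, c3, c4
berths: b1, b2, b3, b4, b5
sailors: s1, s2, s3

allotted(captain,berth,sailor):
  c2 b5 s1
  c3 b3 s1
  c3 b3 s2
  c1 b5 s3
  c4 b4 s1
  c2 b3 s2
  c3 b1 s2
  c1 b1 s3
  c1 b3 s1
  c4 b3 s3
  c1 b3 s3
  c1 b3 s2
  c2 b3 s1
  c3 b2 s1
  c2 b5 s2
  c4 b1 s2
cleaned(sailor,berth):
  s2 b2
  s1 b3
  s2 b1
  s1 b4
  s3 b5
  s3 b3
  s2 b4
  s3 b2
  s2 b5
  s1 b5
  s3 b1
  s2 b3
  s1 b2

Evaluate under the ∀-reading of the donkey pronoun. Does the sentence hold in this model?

True

"her" takes "a sailor" as antecedent and "it" takes "a berth"; both are donkey pronouns co-varying with the restrictor.
Strong reading: for every (c,b,s) with allotted(c,b,s), cleaned(s,b).
Restrictor triples: (c1,b1,s3)→cleaned(s3,b1) ✓  (c1,b3,s1)→cleaned(s1,b3) ✓  (c1,b3,s2)→cleaned(s2,b3) ✓  (c1,b3,s3)→cleaned(s3,b3) ✓  (c1,b5,s3)→cleaned(s3,b5) ✓  (c2,b3,s1)→cleaned(s1,b3) ✓  (c2,b3,s2)→cleaned(s2,b3) ✓  (c2,b5,s1)→cleaned(s1,b5) ✓  (c2,b5,s2)→cleaned(s2,b5) ✓  (c3,b1,s2)→cleaned(s2,b1) ✓  (c3,b2,s1)→cleaned(s1,b2) ✓  (c3,b3,s1)→cleaned(s1,b3) ✓  (c3,b3,s2)→cleaned(s2,b3) ✓  (c4,b1,s2)→cleaned(s2,b1) ✓  (c4,b3,s3)→cleaned(s3,b3) ✓  (c4,b4,s1)→cleaned(s1,b4) ✓
Every restrictor triple satisfies the scope.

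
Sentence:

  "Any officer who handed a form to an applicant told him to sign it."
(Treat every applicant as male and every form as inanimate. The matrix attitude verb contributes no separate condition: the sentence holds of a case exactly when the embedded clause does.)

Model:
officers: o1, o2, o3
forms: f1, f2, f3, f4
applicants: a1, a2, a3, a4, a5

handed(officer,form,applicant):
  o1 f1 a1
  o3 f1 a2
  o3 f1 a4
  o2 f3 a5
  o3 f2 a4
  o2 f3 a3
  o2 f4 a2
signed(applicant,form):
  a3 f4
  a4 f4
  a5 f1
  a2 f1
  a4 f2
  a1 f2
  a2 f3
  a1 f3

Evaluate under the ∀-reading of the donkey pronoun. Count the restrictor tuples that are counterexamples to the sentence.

5

"him" takes "an applicant" as antecedent and "it" takes "a form"; both are donkey pronouns co-varying with the restrictor.
Strong reading: for every (o,f,a) with handed(o,f,a), signed(a,f).
Restrictor triples: (o1,f1,a1)→signed(a1,f1) ✗  (o2,f3,a3)→signed(a3,f3) ✗  (o2,f3,a5)→signed(a5,f3) ✗  (o2,f4,a2)→signed(a2,f4) ✗  (o3,f1,a2)→signed(a2,f1) ✓  (o3,f1,a4)→signed(a4,f1) ✗  (o3,f2,a4)→signed(a4,f2) ✓
Counterexamples (restrictor triples failing the scope): 5.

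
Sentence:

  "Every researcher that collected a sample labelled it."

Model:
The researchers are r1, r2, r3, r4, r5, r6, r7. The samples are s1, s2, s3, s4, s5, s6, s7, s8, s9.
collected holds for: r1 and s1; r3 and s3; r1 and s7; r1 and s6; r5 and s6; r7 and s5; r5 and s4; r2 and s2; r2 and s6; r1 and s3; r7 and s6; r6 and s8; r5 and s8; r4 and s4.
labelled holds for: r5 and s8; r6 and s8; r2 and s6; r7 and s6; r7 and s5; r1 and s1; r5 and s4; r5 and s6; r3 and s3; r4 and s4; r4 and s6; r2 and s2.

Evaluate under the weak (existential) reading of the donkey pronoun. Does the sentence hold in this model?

"it" takes "a sample" as antecedent — a donkey pronoun bound across the clause boundary.
Weak reading: every researcher r with some collected-sample has at least one collected-sample s such that labelled(r,s).
Per researcher: r1:✓  r2:✓  r3:✓  r4:✓  r5:✓  r6:✓  r7:✓
Every researcher in the restrictor has a witness.

True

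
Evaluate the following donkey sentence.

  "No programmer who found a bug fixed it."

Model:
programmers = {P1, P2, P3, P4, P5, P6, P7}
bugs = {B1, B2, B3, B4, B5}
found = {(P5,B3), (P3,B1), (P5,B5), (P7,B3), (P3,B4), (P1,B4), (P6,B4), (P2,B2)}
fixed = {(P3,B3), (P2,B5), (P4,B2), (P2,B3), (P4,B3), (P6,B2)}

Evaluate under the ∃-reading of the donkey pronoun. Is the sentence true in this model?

True

"it" takes "a bug" as antecedent — a donkey pronoun bound across the clause boundary.
Truth condition: for no (p,b) with found(p,b) does fixed(p,b) hold.
Restrictor pairs — does the scope hold? (P1,B4):fails  (P2,B2):fails  (P3,B1):fails  (P3,B4):fails  (P5,B3):fails  (P5,B5):fails  (P6,B4):fails  (P7,B3):fails
Scope holds for no restrictor pair, so the sentence is true.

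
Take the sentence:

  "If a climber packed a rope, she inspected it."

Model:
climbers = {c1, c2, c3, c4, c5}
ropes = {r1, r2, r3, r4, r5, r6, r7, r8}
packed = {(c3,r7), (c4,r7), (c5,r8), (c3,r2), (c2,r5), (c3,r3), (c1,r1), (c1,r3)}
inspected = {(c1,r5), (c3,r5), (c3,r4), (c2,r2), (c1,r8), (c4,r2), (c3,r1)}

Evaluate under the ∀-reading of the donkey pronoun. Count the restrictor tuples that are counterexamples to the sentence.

8

"it" takes "a rope" as antecedent — a donkey pronoun bound across the clause boundary.
Strong reading: for every (c,r) with packed(c,r), inspected(c,r).
Restrictor pairs: (c1,r1) ✗  (c1,r3) ✗  (c2,r5) ✗  (c3,r2) ✗  (c3,r3) ✗  (c3,r7) ✗  (c4,r7) ✗  (c5,r8) ✗
Counterexamples (restrictor pairs failing the scope): 8.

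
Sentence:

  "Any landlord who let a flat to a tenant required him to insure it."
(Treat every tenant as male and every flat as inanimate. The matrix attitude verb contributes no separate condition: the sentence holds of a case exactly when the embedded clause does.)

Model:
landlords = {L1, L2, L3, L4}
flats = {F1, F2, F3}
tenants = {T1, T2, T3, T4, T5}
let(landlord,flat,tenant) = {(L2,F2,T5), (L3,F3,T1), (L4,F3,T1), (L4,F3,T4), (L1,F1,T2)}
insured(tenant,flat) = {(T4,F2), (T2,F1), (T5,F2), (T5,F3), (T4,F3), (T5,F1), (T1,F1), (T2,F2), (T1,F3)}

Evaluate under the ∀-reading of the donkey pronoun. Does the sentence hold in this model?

"him" takes "a tenant" as antecedent and "it" takes "a flat"; both are donkey pronouns co-varying with the restrictor.
Strong reading: for every (l,f,t) with let(l,f,t), insured(t,f).
Restrictor triples: (L1,F1,T2)→insured(T2,F1) ✓  (L2,F2,T5)→insured(T5,F2) ✓  (L3,F3,T1)→insured(T1,F3) ✓  (L4,F3,T1)→insured(T1,F3) ✓  (L4,F3,T4)→insured(T4,F3) ✓
Every restrictor triple satisfies the scope.

True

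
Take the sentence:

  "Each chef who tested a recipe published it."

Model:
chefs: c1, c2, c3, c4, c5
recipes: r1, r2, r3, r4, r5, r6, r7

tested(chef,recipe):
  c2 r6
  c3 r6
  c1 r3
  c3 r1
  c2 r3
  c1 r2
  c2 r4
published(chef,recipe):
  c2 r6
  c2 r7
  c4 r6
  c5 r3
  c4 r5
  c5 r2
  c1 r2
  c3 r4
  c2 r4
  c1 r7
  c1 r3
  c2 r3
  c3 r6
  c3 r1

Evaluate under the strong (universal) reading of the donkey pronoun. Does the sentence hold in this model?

True

"it" takes "a recipe" as antecedent — a donkey pronoun bound across the clause boundary.
Strong reading: for every (c,r) with tested(c,r), published(c,r).
Restrictor pairs: (c1,r2) ✓  (c1,r3) ✓  (c2,r3) ✓  (c2,r4) ✓  (c2,r6) ✓  (c3,r1) ✓  (c3,r6) ✓
Every restrictor pair satisfies the scope.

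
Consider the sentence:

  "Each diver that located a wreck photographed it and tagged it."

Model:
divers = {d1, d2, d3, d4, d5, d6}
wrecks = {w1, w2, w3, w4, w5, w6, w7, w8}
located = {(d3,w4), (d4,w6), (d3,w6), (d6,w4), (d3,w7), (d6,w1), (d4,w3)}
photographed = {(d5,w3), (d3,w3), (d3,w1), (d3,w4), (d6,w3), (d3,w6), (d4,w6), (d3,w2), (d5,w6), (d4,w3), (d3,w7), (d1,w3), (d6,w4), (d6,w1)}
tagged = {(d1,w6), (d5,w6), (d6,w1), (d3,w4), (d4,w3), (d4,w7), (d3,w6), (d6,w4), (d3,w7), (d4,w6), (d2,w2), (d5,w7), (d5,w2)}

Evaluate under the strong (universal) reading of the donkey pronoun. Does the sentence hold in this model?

"it" takes "a wreck" as antecedent — a donkey pronoun bound across the clause boundary.
Strong reading: for every (d,w) with located(d,w), photographed(d,w) ∧ tagged(d,w).
Restrictor pairs: (d3,w4) ✓  (d3,w6) ✓  (d3,w7) ✓  (d4,w3) ✓  (d4,w6) ✓  (d6,w1) ✓  (d6,w4) ✓
Every restrictor pair satisfies the scope.

True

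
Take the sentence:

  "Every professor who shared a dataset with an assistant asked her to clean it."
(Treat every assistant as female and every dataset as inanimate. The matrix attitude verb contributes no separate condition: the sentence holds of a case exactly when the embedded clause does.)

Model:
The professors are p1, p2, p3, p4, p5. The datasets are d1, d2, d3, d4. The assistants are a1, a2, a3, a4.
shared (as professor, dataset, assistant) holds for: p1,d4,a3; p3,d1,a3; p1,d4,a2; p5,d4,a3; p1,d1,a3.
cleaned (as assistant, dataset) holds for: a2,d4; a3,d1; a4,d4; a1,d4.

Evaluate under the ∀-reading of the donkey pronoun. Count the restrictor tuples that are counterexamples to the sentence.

2

"her" takes "an assistant" as antecedent and "it" takes "a dataset"; both are donkey pronouns co-varying with the restrictor.
Strong reading: for every (p,d,a) with shared(p,d,a), cleaned(a,d).
Restrictor triples: (p1,d1,a3)→cleaned(a3,d1) ✓  (p1,d4,a2)→cleaned(a2,d4) ✓  (p1,d4,a3)→cleaned(a3,d4) ✗  (p3,d1,a3)→cleaned(a3,d1) ✓  (p5,d4,a3)→cleaned(a3,d4) ✗
Counterexamples (restrictor triples failing the scope): 2.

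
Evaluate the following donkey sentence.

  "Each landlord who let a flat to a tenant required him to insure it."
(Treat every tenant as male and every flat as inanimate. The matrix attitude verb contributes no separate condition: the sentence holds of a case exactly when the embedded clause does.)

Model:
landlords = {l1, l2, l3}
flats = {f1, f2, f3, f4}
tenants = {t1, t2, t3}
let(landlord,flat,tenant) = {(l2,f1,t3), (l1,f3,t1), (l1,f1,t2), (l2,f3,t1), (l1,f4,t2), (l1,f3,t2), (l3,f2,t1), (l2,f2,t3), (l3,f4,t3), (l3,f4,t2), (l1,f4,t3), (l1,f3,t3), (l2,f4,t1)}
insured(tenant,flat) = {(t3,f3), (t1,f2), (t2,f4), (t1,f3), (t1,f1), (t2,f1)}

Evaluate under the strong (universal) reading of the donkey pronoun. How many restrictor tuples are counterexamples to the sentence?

6

"him" takes "a tenant" as antecedent and "it" takes "a flat"; both are donkey pronouns co-varying with the restrictor.
Strong reading: for every (l,f,t) with let(l,f,t), insured(t,f).
Restrictor triples: (l1,f1,t2)→insured(t2,f1) ✓  (l1,f3,t1)→insured(t1,f3) ✓  (l1,f3,t2)→insured(t2,f3) ✗  (l1,f3,t3)→insured(t3,f3) ✓  (l1,f4,t2)→insured(t2,f4) ✓  (l1,f4,t3)→insured(t3,f4) ✗  (l2,f1,t3)→insured(t3,f1) ✗  (l2,f2,t3)→insured(t3,f2) ✗  (l2,f3,t1)→insured(t1,f3) ✓  (l2,f4,t1)→insured(t1,f4) ✗  (l3,f2,t1)→insured(t1,f2) ✓  (l3,f4,t2)→insured(t2,f4) ✓  (l3,f4,t3)→insured(t3,f4) ✗
Counterexamples (restrictor triples failing the scope): 6.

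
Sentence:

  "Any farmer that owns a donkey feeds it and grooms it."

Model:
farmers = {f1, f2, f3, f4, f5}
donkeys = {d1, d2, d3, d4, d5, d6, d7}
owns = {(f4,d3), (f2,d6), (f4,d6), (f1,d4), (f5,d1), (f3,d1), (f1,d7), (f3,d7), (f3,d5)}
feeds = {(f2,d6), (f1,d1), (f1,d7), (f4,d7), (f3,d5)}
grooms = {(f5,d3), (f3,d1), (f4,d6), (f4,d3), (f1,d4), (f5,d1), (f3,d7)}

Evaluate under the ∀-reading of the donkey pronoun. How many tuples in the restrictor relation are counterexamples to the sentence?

9

"it" takes "a donkey" as antecedent — a donkey pronoun bound across the clause boundary.
Strong reading: for every (f,d) with owns(f,d), feeds(f,d) ∧ grooms(f,d).
Restrictor pairs: (f1,d4) ✗  (f1,d7) ✗  (f2,d6) ✗  (f3,d1) ✗  (f3,d5) ✗  (f3,d7) ✗  (f4,d3) ✗  (f4,d6) ✗  (f5,d1) ✗
Counterexamples (restrictor pairs failing the scope): 9.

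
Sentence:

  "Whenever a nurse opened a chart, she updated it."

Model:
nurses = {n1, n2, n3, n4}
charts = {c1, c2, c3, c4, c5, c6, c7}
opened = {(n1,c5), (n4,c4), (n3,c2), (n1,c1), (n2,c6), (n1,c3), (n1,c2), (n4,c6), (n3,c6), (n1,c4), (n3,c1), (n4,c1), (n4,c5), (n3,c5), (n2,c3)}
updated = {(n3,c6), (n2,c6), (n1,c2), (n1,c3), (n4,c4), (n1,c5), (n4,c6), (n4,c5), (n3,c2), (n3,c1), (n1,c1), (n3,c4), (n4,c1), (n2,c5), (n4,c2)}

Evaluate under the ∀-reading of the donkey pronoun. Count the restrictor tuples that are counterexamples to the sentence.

3

"it" takes "a chart" as antecedent — a donkey pronoun bound across the clause boundary.
Strong reading: for every (n,c) with opened(n,c), updated(n,c).
Restrictor pairs: (n1,c1) ✓  (n1,c2) ✓  (n1,c3) ✓  (n1,c4) ✗  (n1,c5) ✓  (n2,c3) ✗  (n2,c6) ✓  (n3,c1) ✓  (n3,c2) ✓  (n3,c5) ✗  (n3,c6) ✓  (n4,c1) ✓  (n4,c4) ✓  (n4,c5) ✓  (n4,c6) ✓
Counterexamples (restrictor pairs failing the scope): 3.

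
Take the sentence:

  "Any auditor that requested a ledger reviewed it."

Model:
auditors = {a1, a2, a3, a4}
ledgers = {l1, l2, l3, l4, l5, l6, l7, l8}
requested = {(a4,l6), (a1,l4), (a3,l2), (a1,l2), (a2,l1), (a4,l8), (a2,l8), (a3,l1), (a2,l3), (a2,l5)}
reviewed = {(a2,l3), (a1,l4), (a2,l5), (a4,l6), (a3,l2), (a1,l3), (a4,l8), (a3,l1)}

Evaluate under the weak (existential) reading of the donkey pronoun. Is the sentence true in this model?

"it" takes "a ledger" as antecedent — a donkey pronoun bound across the clause boundary.
Weak reading: every auditor a with some requested-ledger has at least one requested-ledger l such that reviewed(a,l).
Per auditor: a1:✓  a2:✓  a3:✓  a4:✓
Every auditor in the restrictor has a witness.

True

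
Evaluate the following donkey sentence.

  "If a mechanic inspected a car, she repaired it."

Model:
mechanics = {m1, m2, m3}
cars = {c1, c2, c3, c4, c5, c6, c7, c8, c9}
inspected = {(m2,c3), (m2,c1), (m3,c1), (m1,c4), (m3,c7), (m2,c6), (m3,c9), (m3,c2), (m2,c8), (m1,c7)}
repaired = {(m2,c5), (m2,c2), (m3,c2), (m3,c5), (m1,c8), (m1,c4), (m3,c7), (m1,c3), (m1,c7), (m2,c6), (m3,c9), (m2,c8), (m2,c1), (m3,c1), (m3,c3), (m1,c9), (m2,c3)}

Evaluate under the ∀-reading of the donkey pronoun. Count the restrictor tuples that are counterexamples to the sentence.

"it" takes "a car" as antecedent — a donkey pronoun bound across the clause boundary.
Strong reading: for every (m,c) with inspected(m,c), repaired(m,c).
Restrictor pairs: (m1,c4) ✓  (m1,c7) ✓  (m2,c1) ✓  (m2,c3) ✓  (m2,c6) ✓  (m2,c8) ✓  (m3,c1) ✓  (m3,c2) ✓  (m3,c7) ✓  (m3,c9) ✓
Counterexamples (restrictor pairs failing the scope): 0.

0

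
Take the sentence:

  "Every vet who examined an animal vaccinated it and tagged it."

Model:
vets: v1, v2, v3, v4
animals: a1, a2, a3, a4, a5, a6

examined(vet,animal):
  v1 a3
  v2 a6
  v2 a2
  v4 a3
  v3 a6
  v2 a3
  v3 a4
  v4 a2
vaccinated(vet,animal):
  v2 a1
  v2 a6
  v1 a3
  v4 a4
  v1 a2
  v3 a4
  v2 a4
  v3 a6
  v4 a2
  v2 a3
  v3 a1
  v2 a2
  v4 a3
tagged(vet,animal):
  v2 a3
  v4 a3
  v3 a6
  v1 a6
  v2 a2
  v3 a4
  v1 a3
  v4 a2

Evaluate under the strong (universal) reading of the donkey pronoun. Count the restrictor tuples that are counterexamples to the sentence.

1

"it" takes "an animal" as antecedent — a donkey pronoun bound across the clause boundary.
Strong reading: for every (v,a) with examined(v,a), vaccinated(v,a) ∧ tagged(v,a).
Restrictor pairs: (v1,a3) ✓  (v2,a2) ✓  (v2,a3) ✓  (v2,a6) ✗  (v3,a4) ✓  (v3,a6) ✓  (v4,a2) ✓  (v4,a3) ✓
Counterexamples (restrictor pairs failing the scope): 1.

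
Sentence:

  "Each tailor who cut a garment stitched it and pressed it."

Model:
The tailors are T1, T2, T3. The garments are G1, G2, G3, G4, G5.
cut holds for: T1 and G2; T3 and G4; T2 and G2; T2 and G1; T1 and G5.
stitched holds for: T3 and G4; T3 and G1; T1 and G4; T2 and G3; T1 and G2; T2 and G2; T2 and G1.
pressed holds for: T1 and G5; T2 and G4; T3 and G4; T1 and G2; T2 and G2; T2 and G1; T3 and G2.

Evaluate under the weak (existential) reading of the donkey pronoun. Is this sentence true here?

"it" takes "a garment" as antecedent — a donkey pronoun bound across the clause boundary.
Weak reading: every tailor t with some cut-garment has at least one cut-garment g such that stitched(t,g) ∧ pressed(t,g).
Per tailor: T1:✓  T2:✓  T3:✓
Every tailor in the restrictor has a witness.

True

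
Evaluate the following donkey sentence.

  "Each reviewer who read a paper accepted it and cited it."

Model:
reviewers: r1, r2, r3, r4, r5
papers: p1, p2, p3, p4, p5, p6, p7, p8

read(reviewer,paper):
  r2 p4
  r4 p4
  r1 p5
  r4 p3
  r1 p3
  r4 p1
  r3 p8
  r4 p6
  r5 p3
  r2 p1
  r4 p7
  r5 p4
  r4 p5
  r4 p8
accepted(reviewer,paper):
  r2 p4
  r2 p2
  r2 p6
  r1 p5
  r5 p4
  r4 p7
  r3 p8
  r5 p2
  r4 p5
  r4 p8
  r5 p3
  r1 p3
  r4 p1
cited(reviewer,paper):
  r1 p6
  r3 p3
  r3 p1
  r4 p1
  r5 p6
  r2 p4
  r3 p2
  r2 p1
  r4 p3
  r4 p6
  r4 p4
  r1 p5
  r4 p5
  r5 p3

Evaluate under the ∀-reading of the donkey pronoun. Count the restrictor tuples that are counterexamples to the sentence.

9

"it" takes "a paper" as antecedent — a donkey pronoun bound across the clause boundary.
Strong reading: for every (r,p) with read(r,p), accepted(r,p) ∧ cited(r,p).
Restrictor pairs: (r1,p3) ✗  (r1,p5) ✓  (r2,p1) ✗  (r2,p4) ✓  (r3,p8) ✗  (r4,p1) ✓  (r4,p3) ✗  (r4,p4) ✗  (r4,p5) ✓  (r4,p6) ✗  (r4,p7) ✗  (r4,p8) ✗  (r5,p3) ✓  (r5,p4) ✗
Counterexamples (restrictor pairs failing the scope): 9.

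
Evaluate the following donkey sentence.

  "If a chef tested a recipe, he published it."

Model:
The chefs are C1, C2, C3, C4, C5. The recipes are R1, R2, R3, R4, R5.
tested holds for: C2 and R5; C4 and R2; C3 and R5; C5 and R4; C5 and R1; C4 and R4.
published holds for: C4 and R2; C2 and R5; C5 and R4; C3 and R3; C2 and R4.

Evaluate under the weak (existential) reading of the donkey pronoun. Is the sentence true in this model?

False

"it" takes "a recipe" as antecedent — a donkey pronoun bound across the clause boundary.
Weak reading: every chef c with some tested-recipe has at least one tested-recipe r such that published(c,r).
Per chef: C2:✓  C3:✗  C4:✓  C5:✓
C3 has no witness among its tested-recipes.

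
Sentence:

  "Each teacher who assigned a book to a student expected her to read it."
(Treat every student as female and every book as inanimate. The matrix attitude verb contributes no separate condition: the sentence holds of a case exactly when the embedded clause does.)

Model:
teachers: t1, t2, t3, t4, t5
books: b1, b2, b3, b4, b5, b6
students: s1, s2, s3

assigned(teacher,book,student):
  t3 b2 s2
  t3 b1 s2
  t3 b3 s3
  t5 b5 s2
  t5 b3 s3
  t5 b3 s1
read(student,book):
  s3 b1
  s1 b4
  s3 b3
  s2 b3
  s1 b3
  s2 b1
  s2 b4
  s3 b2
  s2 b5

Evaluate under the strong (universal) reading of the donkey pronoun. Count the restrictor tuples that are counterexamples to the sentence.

"her" takes "a student" as antecedent and "it" takes "a book"; both are donkey pronouns co-varying with the restrictor.
Strong reading: for every (t,b,s) with assigned(t,b,s), read(s,b).
Restrictor triples: (t3,b1,s2)→read(s2,b1) ✓  (t3,b2,s2)→read(s2,b2) ✗  (t3,b3,s3)→read(s3,b3) ✓  (t5,b3,s1)→read(s1,b3) ✓  (t5,b3,s3)→read(s3,b3) ✓  (t5,b5,s2)→read(s2,b5) ✓
Counterexamples (restrictor triples failing the scope): 1.

1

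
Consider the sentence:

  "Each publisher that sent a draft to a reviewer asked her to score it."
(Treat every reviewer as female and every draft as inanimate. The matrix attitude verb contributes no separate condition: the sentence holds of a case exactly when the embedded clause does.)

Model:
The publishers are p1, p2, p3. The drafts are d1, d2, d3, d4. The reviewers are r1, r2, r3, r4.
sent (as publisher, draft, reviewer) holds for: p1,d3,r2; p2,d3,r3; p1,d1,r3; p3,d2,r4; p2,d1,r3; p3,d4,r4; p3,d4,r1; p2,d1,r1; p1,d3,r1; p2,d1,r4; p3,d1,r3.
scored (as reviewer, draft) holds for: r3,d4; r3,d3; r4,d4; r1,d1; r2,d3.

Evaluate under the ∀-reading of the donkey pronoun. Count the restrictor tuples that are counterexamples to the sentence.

"her" takes "a reviewer" as antecedent and "it" takes "a draft"; both are donkey pronouns co-varying with the restrictor.
Strong reading: for every (p,d,r) with sent(p,d,r), scored(r,d).
Restrictor triples: (p1,d1,r3)→scored(r3,d1) ✗  (p1,d3,r1)→scored(r1,d3) ✗  (p1,d3,r2)→scored(r2,d3) ✓  (p2,d1,r1)→scored(r1,d1) ✓  (p2,d1,r3)→scored(r3,d1) ✗  (p2,d1,r4)→scored(r4,d1) ✗  (p2,d3,r3)→scored(r3,d3) ✓  (p3,d1,r3)→scored(r3,d1) ✗  (p3,d2,r4)→scored(r4,d2) ✗  (p3,d4,r1)→scored(r1,d4) ✗  (p3,d4,r4)→scored(r4,d4) ✓
Counterexamples (restrictor triples failing the scope): 7.

7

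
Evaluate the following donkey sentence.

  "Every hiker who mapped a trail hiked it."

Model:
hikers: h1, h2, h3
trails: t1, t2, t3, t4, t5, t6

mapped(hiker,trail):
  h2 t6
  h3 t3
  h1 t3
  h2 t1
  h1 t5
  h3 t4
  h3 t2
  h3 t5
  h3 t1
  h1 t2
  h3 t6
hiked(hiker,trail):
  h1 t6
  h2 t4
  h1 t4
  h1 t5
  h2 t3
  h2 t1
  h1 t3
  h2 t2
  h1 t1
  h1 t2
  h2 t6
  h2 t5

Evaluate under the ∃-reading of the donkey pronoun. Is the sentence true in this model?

False

"it" takes "a trail" as antecedent — a donkey pronoun bound across the clause boundary.
Weak reading: every hiker h with some mapped-trail has at least one mapped-trail t such that hiked(h,t).
Per hiker: h1:✓  h2:✓  h3:✗
h3 has no witness among its mapped-trails.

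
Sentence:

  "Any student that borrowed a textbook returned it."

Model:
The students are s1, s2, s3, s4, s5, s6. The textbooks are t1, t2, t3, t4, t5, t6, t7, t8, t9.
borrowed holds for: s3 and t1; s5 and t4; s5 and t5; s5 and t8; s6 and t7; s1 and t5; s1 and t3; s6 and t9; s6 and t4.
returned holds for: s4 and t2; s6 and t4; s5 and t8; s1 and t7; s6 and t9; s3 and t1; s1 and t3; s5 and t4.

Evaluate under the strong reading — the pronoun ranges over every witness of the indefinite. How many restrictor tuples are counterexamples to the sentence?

"it" takes "a textbook" as antecedent — a donkey pronoun bound across the clause boundary.
Strong reading: for every (s,t) with borrowed(s,t), returned(s,t).
Restrictor pairs: (s1,t3) ✓  (s1,t5) ✗  (s3,t1) ✓  (s5,t4) ✓  (s5,t5) ✗  (s5,t8) ✓  (s6,t4) ✓  (s6,t7) ✗  (s6,t9) ✓
Counterexamples (restrictor pairs failing the scope): 3.

3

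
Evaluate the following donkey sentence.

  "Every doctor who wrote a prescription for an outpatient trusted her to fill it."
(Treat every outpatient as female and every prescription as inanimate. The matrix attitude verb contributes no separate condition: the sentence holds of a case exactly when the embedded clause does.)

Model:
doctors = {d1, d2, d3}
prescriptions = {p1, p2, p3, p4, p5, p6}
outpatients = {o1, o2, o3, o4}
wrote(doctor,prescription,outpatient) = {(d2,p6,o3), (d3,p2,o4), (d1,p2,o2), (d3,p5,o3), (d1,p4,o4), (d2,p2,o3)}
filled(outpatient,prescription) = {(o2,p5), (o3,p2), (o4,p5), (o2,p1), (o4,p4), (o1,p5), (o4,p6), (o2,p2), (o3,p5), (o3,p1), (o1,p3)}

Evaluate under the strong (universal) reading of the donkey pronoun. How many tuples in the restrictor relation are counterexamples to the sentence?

2

"her" takes "an outpatient" as antecedent and "it" takes "a prescription"; both are donkey pronouns co-varying with the restrictor.
Strong reading: for every (d,p,o) with wrote(d,p,o), filled(o,p).
Restrictor triples: (d1,p2,o2)→filled(o2,p2) ✓  (d1,p4,o4)→filled(o4,p4) ✓  (d2,p2,o3)→filled(o3,p2) ✓  (d2,p6,o3)→filled(o3,p6) ✗  (d3,p2,o4)→filled(o4,p2) ✗  (d3,p5,o3)→filled(o3,p5) ✓
Counterexamples (restrictor triples failing the scope): 2.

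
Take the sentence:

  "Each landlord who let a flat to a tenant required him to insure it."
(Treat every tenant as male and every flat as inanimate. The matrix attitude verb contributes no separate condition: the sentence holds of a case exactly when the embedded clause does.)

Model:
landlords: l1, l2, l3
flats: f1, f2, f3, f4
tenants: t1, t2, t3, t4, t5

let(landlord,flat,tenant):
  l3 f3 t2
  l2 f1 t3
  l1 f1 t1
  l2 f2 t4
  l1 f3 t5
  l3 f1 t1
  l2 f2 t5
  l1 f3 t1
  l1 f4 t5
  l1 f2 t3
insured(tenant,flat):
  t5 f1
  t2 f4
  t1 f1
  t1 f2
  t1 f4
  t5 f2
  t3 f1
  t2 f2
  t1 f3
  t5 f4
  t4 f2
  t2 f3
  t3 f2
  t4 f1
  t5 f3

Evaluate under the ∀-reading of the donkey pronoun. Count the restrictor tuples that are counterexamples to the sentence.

0

"him" takes "a tenant" as antecedent and "it" takes "a flat"; both are donkey pronouns co-varying with the restrictor.
Strong reading: for every (l,f,t) with let(l,f,t), insured(t,f).
Restrictor triples: (l1,f1,t1)→insured(t1,f1) ✓  (l1,f2,t3)→insured(t3,f2) ✓  (l1,f3,t1)→insured(t1,f3) ✓  (l1,f3,t5)→insured(t5,f3) ✓  (l1,f4,t5)→insured(t5,f4) ✓  (l2,f1,t3)→insured(t3,f1) ✓  (l2,f2,t4)→insured(t4,f2) ✓  (l2,f2,t5)→insured(t5,f2) ✓  (l3,f1,t1)→insured(t1,f1) ✓  (l3,f3,t2)→insured(t2,f3) ✓
Counterexamples (restrictor triples failing the scope): 0.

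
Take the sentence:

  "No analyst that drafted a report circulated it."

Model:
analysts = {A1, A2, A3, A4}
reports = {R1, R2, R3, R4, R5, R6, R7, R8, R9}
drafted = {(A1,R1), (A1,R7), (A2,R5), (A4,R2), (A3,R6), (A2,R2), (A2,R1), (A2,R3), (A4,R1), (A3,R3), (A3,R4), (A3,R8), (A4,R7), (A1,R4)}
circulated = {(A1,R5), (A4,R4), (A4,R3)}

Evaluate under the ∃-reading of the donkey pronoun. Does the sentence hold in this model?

"it" takes "a report" as antecedent — a donkey pronoun bound across the clause boundary.
Truth condition: for no (a,r) with drafted(a,r) does circulated(a,r) hold.
Restrictor pairs — does the scope hold? (A1,R1):fails  (A1,R4):fails  (A1,R7):fails  (A2,R1):fails  (A2,R2):fails  (A2,R3):fails  (A2,R5):fails  (A3,R3):fails  (A3,R4):fails  (A3,R6):fails  (A3,R8):fails  (A4,R1):fails  (A4,R2):fails  (A4,R7):fails
Scope holds for no restrictor pair, so the sentence is true.

True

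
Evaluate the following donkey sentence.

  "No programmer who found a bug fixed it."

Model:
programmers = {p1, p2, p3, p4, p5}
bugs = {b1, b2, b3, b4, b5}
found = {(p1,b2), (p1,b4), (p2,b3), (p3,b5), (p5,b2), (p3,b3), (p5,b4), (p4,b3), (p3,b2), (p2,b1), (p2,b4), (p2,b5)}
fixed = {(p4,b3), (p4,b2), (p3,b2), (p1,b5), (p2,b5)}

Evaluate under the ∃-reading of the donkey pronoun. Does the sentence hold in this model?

"it" takes "a bug" as antecedent — a donkey pronoun bound across the clause boundary.
Truth condition: for no (p,b) with found(p,b) does fixed(p,b) hold.
Restrictor pairs — does the scope hold? (p1,b2):fails  (p1,b4):fails  (p2,b1):fails  (p2,b3):fails  (p2,b4):fails  (p2,b5):holds  (p3,b2):holds  (p3,b3):fails  (p3,b5):fails  (p4,b3):holds  (p5,b2):fails  (p5,b4):fails
Scope holds for 3 pair(s), so the sentence is false.

False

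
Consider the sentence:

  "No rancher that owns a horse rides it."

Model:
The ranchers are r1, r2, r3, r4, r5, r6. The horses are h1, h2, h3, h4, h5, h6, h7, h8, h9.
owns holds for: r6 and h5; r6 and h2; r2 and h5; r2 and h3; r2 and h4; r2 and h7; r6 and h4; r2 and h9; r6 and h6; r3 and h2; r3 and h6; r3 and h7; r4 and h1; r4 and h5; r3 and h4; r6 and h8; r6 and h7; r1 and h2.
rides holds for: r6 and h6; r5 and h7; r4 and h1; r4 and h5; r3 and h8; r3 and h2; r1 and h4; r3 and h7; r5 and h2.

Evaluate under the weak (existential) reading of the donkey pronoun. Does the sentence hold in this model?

False

"it" takes "a horse" as antecedent — a donkey pronoun bound across the clause boundary.
Truth condition: for no (r,h) with owns(r,h) does rides(r,h) hold.
Restrictor pairs — does the scope hold? (r1,h2):fails  (r2,h3):fails  (r2,h4):fails  (r2,h5):fails  (r2,h7):fails  (r2,h9):fails  (r3,h2):holds  (r3,h4):fails  (r3,h6):fails  (r3,h7):holds  (r4,h1):holds  (r4,h5):holds  (r6,h2):fails  (r6,h4):fails  (r6,h5):fails  (r6,h6):holds  (r6,h7):fails  (r6,h8):fails
Scope holds for 5 pair(s), so the sentence is false.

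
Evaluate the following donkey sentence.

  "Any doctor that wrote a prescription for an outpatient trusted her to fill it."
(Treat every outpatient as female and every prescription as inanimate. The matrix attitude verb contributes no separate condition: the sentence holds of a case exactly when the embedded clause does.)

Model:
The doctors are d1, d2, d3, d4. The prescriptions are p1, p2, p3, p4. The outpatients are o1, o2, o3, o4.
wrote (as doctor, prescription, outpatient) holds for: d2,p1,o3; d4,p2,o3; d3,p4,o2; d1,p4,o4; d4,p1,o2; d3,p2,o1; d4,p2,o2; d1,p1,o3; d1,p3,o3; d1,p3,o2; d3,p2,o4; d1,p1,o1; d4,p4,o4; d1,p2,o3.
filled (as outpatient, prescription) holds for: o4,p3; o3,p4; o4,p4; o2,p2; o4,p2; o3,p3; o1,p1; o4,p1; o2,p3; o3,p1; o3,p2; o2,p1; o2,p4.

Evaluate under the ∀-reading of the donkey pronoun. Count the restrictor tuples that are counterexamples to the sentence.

"her" takes "an outpatient" as antecedent and "it" takes "a prescription"; both are donkey pronouns co-varying with the restrictor.
Strong reading: for every (d,p,o) with wrote(d,p,o), filled(o,p).
Restrictor triples: (d1,p1,o1)→filled(o1,p1) ✓  (d1,p1,o3)→filled(o3,p1) ✓  (d1,p2,o3)→filled(o3,p2) ✓  (d1,p3,o2)→filled(o2,p3) ✓  (d1,p3,o3)→filled(o3,p3) ✓  (d1,p4,o4)→filled(o4,p4) ✓  (d2,p1,o3)→filled(o3,p1) ✓  (d3,p2,o1)→filled(o1,p2) ✗  (d3,p2,o4)→filled(o4,p2) ✓  (d3,p4,o2)→filled(o2,p4) ✓  (d4,p1,o2)→filled(o2,p1) ✓  (d4,p2,o2)→filled(o2,p2) ✓  (d4,p2,o3)→filled(o3,p2) ✓  (d4,p4,o4)→filled(o4,p4) ✓
Counterexamples (restrictor triples failing the scope): 1.

1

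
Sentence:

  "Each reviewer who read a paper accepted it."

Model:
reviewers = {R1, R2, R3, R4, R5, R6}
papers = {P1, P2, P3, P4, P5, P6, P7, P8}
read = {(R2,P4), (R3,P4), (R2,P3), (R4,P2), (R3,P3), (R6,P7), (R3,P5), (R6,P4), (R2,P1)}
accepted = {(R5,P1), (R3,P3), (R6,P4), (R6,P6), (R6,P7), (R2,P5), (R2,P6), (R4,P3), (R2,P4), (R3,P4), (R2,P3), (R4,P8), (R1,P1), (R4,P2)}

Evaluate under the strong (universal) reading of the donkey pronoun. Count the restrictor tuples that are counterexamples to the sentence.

"it" takes "a paper" as antecedent — a donkey pronoun bound across the clause boundary.
Strong reading: for every (r,p) with read(r,p), accepted(r,p).
Restrictor pairs: (R2,P1) ✗  (R2,P3) ✓  (R2,P4) ✓  (R3,P3) ✓  (R3,P4) ✓  (R3,P5) ✗  (R4,P2) ✓  (R6,P4) ✓  (R6,P7) ✓
Counterexamples (restrictor pairs failing the scope): 2.

2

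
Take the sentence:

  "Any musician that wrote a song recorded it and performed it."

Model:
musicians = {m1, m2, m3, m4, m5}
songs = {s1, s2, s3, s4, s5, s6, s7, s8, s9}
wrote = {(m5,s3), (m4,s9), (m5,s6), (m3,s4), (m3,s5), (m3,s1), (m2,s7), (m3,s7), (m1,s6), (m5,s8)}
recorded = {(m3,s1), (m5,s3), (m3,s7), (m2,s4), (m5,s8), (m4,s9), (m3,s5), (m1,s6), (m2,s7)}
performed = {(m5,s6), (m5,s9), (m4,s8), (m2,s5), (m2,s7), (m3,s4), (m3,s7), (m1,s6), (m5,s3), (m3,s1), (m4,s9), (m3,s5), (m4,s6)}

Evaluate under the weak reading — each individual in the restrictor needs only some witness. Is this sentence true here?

True

"it" takes "a song" as antecedent — a donkey pronoun bound across the clause boundary.
Weak reading: every musician m with some wrote-song has at least one wrote-song s such that recorded(m,s) ∧ performed(m,s).
Per musician: m1:✓  m2:✓  m3:✓  m4:✓  m5:✓
Every musician in the restrictor has a witness.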